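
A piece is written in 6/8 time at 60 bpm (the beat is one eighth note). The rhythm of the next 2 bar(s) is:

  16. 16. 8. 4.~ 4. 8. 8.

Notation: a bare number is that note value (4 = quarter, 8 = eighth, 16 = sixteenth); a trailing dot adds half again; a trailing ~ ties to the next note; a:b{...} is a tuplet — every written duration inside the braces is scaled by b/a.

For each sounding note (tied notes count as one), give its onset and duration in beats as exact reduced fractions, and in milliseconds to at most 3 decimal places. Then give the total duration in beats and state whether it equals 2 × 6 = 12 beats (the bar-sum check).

1) 0.0ms=0b +750.0ms=3/4b
2) 750.0ms=3/4b +750.0ms=3/4b
3) 1500.0ms=3/2b +1500.0ms=3/2b
4) 3000.0ms=3b +6000.0ms=6b
5) 9000.0ms=9b +1500.0ms=3/2b
6) 10500.0ms=21/2b +1500.0ms=3/2b
Σ=12b of 12 (60bpm 6/8) — PASS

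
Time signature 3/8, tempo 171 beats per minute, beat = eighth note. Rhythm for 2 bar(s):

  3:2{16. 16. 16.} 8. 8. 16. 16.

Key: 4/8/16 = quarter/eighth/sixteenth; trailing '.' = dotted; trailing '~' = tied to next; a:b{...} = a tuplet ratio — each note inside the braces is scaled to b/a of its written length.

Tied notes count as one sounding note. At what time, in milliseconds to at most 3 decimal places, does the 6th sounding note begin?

note 6 onset = 9/2b = 1578.947ms

1. 0.0ms @ 0 + 175.439ms (1/2)
2. 175.439ms @ 1/2 + 175.439ms (1/2)
3. 350.877ms @ 1 + 175.439ms (1/2)
4. 526.316ms @ 3/2 + 526.316ms (3/2)
5. 1052.632ms @ 3 + 526.316ms (3/2)
6. 1578.947ms @ 9/2 + 263.158ms (3/4)
7. 1842.105ms @ 21/4 + 263.158ms (3/4)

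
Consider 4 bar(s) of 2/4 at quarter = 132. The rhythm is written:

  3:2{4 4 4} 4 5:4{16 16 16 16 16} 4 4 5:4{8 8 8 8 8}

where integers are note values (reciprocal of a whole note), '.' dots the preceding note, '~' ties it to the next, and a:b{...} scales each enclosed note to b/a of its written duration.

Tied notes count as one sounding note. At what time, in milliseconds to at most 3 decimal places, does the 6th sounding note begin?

note 6 onset = 16/5b = 1454.545ms

1. 0.0ms @ 0 + 303.03ms (2/3)
2. 303.03ms @ 2/3 + 303.03ms (2/3)
3. 606.061ms @ 4/3 + 303.03ms (2/3)
4. 909.091ms @ 2 + 454.545ms (1)
5. 1363.636ms @ 3 + 90.909ms (1/5)
6. 1454.545ms @ 16/5 + 90.909ms (1/5)
7. 1545.455ms @ 17/5 + 90.909ms (1/5)
8. 1636.364ms @ 18/5 + 90.909ms (1/5)
9. 1727.273ms @ 19/5 + 90.909ms (1/5)
10. 1818.182ms @ 4 + 454.545ms (1)
11. 2272.727ms @ 5 + 454.545ms (1)
12. 2727.273ms @ 6 + 181.818ms (2/5)
13. 2909.091ms @ 32/5 + 181.818ms (2/5)
14. 3090.909ms @ 34/5 + 181.818ms (2/5)
15. 3272.727ms @ 36/5 + 181.818ms (2/5)
16. 3454.545ms @ 38/5 + 181.818ms (2/5)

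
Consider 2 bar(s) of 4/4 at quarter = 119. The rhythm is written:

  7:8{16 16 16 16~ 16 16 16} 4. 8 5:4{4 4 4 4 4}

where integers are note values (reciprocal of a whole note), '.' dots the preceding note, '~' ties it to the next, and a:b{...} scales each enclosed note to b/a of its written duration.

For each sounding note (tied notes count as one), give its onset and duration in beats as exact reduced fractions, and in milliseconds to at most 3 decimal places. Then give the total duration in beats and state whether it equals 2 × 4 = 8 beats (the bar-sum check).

1) 0.0ms=0b +144.058ms=2/7b
2) 144.058ms=2/7b +144.058ms=2/7b
3) 288.115ms=4/7b +144.058ms=2/7b
4) 432.173ms=6/7b +288.115ms=4/7b
5) 720.288ms=10/7b +144.058ms=2/7b
6) 864.346ms=12/7b +144.058ms=2/7b
7) 1008.403ms=2b +756.303ms=3/2b
8) 1764.706ms=7/2b +252.101ms=1/2b
9) 2016.807ms=4b +403.361ms=4/5b
10) 2420.168ms=24/5b +403.361ms=4/5b
11) 2823.529ms=28/5b +403.361ms=4/5b
12) 3226.891ms=32/5b +403.361ms=4/5b
13) 3630.252ms=36/5b +403.361ms=4/5b
Σ=8b of 8 (119bpm 4/4) — PASS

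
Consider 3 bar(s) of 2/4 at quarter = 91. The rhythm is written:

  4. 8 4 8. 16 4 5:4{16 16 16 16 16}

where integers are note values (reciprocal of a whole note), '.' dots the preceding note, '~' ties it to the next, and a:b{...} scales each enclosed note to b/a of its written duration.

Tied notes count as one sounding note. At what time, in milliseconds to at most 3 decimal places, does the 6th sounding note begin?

1. 0.0ms @ 0 + 989.011ms (3/2)
2. 989.011ms @ 3/2 + 329.67ms (1/2)
3. 1318.681ms @ 2 + 659.341ms (1)
4. 1978.022ms @ 3 + 494.505ms (3/4)
5. 2472.527ms @ 15/4 + 164.835ms (1/4)
6. 2637.363ms @ 4 + 659.341ms (1)
7. 3296.703ms @ 5 + 131.868ms (1/5)
8. 3428.571ms @ 26/5 + 131.868ms (1/5)
9. 3560.44ms @ 27/5 + 131.868ms (1/5)
10. 3692.308ms @ 28/5 + 131.868ms (1/5)
11. 3824.176ms @ 29/5 + 131.868ms (1/5)

note 6 onset = 4b = 2637.363ms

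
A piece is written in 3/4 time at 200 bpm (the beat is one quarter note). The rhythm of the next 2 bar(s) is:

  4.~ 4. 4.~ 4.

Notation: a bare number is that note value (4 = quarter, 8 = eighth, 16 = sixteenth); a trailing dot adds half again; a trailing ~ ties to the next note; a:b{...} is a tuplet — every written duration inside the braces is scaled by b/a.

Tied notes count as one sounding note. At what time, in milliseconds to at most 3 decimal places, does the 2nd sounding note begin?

note 2 onset = 3b = 900.0ms

1. 0.0ms @ 0 + 900.0ms (3)
2. 900.0ms @ 3 + 900.0ms (3)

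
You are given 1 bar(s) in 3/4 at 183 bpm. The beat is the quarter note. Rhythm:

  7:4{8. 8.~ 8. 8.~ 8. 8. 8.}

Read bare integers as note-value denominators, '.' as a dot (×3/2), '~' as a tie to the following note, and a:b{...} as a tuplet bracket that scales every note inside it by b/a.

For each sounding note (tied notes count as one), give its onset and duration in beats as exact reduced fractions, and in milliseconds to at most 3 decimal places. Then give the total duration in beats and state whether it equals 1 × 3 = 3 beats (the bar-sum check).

1) 0.0ms=0b +140.515ms=3/7b
2) 140.515ms=3/7b +281.03ms=6/7b
3) 421.546ms=9/7b +281.03ms=6/7b
4) 702.576ms=15/7b +140.515ms=3/7b
5) 843.091ms=18/7b +140.515ms=3/7b
Σ=3b of 3 (183bpm 3/4) — PASS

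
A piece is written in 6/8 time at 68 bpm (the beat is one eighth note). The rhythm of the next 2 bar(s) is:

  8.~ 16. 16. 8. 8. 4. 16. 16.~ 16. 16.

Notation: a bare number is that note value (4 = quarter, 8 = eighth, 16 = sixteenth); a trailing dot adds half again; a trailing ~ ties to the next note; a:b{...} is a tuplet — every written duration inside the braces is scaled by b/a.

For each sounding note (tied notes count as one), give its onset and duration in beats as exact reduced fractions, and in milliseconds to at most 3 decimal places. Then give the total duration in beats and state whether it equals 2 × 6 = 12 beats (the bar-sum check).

1) 0.0ms=0b +1985.294ms=9/4b
2) 1985.294ms=9/4b +661.765ms=3/4b
3) 2647.059ms=3b +1323.529ms=3/2b
4) 3970.588ms=9/2b +1323.529ms=3/2b
5) 5294.118ms=6b +2647.059ms=3b
6) 7941.176ms=9b +661.765ms=3/4b
7) 8602.941ms=39/4b +1323.529ms=3/2b
8) 9926.471ms=45/4b +661.765ms=3/4b
Σ=12b of 12 (68bpm 6/8) — PASS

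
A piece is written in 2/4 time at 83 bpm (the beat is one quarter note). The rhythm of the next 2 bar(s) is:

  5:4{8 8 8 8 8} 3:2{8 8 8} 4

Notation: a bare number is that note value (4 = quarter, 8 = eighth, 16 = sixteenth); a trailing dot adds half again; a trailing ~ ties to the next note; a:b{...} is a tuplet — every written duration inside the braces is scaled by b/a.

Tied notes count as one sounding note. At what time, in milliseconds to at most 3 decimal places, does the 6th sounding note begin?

note 6 onset = 2b = 1445.783ms

1. 0.0ms @ 0 + 289.157ms (2/5)
2. 289.157ms @ 2/5 + 289.157ms (2/5)
3. 578.313ms @ 4/5 + 289.157ms (2/5)
4. 867.47ms @ 6/5 + 289.157ms (2/5)
5. 1156.627ms @ 8/5 + 289.157ms (2/5)
6. 1445.783ms @ 2 + 240.964ms (1/3)
7. 1686.747ms @ 7/3 + 240.964ms (1/3)
8. 1927.711ms @ 8/3 + 240.964ms (1/3)
9. 2168.675ms @ 3 + 722.892ms (1)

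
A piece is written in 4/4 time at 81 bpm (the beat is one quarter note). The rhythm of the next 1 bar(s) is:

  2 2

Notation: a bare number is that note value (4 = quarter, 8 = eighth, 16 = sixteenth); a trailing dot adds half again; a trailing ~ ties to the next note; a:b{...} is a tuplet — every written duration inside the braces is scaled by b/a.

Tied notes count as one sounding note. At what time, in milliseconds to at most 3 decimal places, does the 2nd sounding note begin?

1. 0.0ms @ 0 + 1481.481ms (2)
2. 1481.481ms @ 2 + 1481.481ms (2)

note 2 onset = 2b = 1481.481ms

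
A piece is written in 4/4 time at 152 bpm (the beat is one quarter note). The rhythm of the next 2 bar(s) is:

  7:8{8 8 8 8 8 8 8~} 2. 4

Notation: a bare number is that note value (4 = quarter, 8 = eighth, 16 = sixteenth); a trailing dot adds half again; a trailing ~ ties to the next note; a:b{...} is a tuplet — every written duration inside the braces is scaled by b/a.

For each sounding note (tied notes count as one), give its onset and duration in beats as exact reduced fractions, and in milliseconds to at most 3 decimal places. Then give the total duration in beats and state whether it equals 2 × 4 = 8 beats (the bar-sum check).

1) 0.0ms=0b +225.564ms=4/7b
2) 225.564ms=4/7b +225.564ms=4/7b
3) 451.128ms=8/7b +225.564ms=4/7b
4) 676.692ms=12/7b +225.564ms=4/7b
5) 902.256ms=16/7b +225.564ms=4/7b
6) 1127.82ms=20/7b +225.564ms=4/7b
7) 1353.383ms=24/7b +1409.774ms=25/7b
8) 2763.158ms=7b +394.737ms=1b
Σ=8b of 8 (152bpm 4/4) — PASS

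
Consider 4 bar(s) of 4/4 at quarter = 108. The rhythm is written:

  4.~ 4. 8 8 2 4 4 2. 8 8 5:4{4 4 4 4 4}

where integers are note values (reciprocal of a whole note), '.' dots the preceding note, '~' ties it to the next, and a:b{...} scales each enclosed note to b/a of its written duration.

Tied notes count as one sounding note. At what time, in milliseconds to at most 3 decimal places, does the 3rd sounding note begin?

1. 0.0ms @ 0 + 1666.667ms (3)
2. 1666.667ms @ 3 + 277.778ms (1/2)
3. 1944.444ms @ 7/2 + 277.778ms (1/2)
4. 2222.222ms @ 4 + 1111.111ms (2)
5. 3333.333ms @ 6 + 555.556ms (1)
6. 3888.889ms @ 7 + 555.556ms (1)
7. 4444.444ms @ 8 + 1666.667ms (3)
8. 6111.111ms @ 11 + 277.778ms (1/2)
9. 6388.889ms @ 23/2 + 277.778ms (1/2)
10. 6666.667ms @ 12 + 444.444ms (4/5)
11. 7111.111ms @ 64/5 + 444.444ms (4/5)
12. 7555.556ms @ 68/5 + 444.444ms (4/5)
13. 8000.0ms @ 72/5 + 444.444ms (4/5)
14. 8444.444ms @ 76/5 + 444.444ms (4/5)

note 3 onset = 7/2b = 1944.444ms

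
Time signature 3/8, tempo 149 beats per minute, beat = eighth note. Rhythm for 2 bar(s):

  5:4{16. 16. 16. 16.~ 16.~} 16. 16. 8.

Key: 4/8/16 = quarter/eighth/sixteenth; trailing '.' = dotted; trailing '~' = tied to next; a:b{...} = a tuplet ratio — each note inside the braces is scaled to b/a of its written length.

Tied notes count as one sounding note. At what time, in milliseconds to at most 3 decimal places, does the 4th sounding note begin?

note 4 onset = 9/5b = 724.832ms

1. 0.0ms @ 0 + 241.611ms (3/5)
2. 241.611ms @ 3/5 + 241.611ms (3/5)
3. 483.221ms @ 6/5 + 241.611ms (3/5)
4. 724.832ms @ 9/5 + 785.235ms (39/20)
5. 1510.067ms @ 15/4 + 302.013ms (3/4)
6. 1812.081ms @ 9/2 + 604.027ms (3/2)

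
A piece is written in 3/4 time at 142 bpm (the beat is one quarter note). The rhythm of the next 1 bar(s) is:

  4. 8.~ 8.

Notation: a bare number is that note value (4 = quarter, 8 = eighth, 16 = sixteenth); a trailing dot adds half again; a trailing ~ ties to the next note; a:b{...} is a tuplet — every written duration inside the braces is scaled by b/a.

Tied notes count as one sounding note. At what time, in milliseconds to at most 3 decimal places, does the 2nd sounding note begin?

note 2 onset = 3/2b = 633.803ms

1. 0.0ms @ 0 + 633.803ms (3/2)
2. 633.803ms @ 3/2 + 633.803ms (3/2)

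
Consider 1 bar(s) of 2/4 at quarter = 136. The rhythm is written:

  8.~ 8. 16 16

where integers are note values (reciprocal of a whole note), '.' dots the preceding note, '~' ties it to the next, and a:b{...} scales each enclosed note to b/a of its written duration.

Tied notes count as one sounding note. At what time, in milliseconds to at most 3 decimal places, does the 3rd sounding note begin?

1. 0.0ms @ 0 + 661.765ms (3/2)
2. 661.765ms @ 3/2 + 110.294ms (1/4)
3. 772.059ms @ 7/4 + 110.294ms (1/4)

note 3 onset = 7/4b = 772.059ms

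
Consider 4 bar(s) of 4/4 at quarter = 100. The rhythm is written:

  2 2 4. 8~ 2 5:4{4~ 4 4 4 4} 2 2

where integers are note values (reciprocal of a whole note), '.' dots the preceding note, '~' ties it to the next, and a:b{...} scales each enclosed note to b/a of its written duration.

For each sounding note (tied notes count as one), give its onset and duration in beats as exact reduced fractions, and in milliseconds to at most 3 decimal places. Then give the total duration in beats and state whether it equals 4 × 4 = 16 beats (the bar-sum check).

1) 0.0ms=0b +1200.0ms=2b
2) 1200.0ms=2b +1200.0ms=2b
3) 2400.0ms=4b +900.0ms=3/2b
4) 3300.0ms=11/2b +1500.0ms=5/2b
5) 4800.0ms=8b +960.0ms=8/5b
6) 5760.0ms=48/5b +480.0ms=4/5b
7) 6240.0ms=52/5b +480.0ms=4/5b
8) 6720.0ms=56/5b +480.0ms=4/5b
9) 7200.0ms=12b +1200.0ms=2b
10) 8400.0ms=14b +1200.0ms=2b
Σ=16b of 16 (100bpm 4/4) — PASS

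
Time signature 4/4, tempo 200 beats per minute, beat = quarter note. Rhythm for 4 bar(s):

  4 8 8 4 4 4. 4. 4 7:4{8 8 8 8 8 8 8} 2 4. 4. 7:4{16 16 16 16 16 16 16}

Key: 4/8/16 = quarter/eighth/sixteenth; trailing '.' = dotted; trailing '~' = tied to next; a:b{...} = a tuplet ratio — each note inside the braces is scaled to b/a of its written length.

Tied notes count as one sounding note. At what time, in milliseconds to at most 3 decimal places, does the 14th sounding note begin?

1. 0.0ms @ 0 + 300.0ms (1)
2. 300.0ms @ 1 + 150.0ms (1/2)
3. 450.0ms @ 3/2 + 150.0ms (1/2)
4. 600.0ms @ 2 + 300.0ms (1)
5. 900.0ms @ 3 + 300.0ms (1)
6. 1200.0ms @ 4 + 450.0ms (3/2)
7. 1650.0ms @ 11/2 + 450.0ms (3/2)
8. 2100.0ms @ 7 + 300.0ms (1)
9. 2400.0ms @ 8 + 85.714ms (2/7)
10. 2485.714ms @ 58/7 + 85.714ms (2/7)
11. 2571.429ms @ 60/7 + 85.714ms (2/7)
12. 2657.143ms @ 62/7 + 85.714ms (2/7)
13. 2742.857ms @ 64/7 + 85.714ms (2/7)
14. 2828.571ms @ 66/7 + 85.714ms (2/7)
15. 2914.286ms @ 68/7 + 85.714ms (2/7)
16. 3000.0ms @ 10 + 600.0ms (2)
17. 3600.0ms @ 12 + 450.0ms (3/2)
18. 4050.0ms @ 27/2 + 450.0ms (3/2)
19. 4500.0ms @ 15 + 42.857ms (1/7)
20. 4542.857ms @ 106/7 + 42.857ms (1/7)
21. 4585.714ms @ 107/7 + 42.857ms (1/7)
22. 4628.571ms @ 108/7 + 42.857ms (1/7)
23. 4671.429ms @ 109/7 + 42.857ms (1/7)
24. 4714.286ms @ 110/7 + 42.857ms (1/7)
25. 4757.143ms @ 111/7 + 42.857ms (1/7)

note 14 onset = 66/7b = 2828.571ms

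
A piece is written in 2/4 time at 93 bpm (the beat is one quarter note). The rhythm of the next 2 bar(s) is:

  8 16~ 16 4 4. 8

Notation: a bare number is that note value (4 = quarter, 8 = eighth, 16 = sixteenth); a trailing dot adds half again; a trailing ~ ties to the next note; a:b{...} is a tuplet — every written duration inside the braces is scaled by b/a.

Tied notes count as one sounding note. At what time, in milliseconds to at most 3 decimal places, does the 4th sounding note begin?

1. 0.0ms @ 0 + 322.581ms (1/2)
2. 322.581ms @ 1/2 + 322.581ms (1/2)
3. 645.161ms @ 1 + 645.161ms (1)
4. 1290.323ms @ 2 + 967.742ms (3/2)
5. 2258.065ms @ 7/2 + 322.581ms (1/2)

note 4 onset = 2b = 1290.323ms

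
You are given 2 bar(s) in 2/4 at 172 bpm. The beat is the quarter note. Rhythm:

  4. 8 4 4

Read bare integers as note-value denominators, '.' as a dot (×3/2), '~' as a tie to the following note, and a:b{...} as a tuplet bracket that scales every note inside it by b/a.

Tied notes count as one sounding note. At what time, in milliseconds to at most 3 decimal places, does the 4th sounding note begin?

1. 0.0ms @ 0 + 523.256ms (3/2)
2. 523.256ms @ 3/2 + 174.419ms (1/2)
3. 697.674ms @ 2 + 348.837ms (1)
4. 1046.512ms @ 3 + 348.837ms (1)

note 4 onset = 3b = 1046.512ms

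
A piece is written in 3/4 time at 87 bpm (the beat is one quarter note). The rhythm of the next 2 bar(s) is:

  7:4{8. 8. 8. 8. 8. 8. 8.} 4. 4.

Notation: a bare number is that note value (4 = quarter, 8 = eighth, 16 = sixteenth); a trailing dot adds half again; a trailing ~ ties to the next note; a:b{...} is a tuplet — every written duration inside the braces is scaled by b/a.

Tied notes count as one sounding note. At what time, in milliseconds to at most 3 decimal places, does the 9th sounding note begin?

1. 0.0ms @ 0 + 295.567ms (3/7)
2. 295.567ms @ 3/7 + 295.567ms (3/7)
3. 591.133ms @ 6/7 + 295.567ms (3/7)
4. 886.7ms @ 9/7 + 295.567ms (3/7)
5. 1182.266ms @ 12/7 + 295.567ms (3/7)
6. 1477.833ms @ 15/7 + 295.567ms (3/7)
7. 1773.399ms @ 18/7 + 295.567ms (3/7)
8. 2068.966ms @ 3 + 1034.483ms (3/2)
9. 3103.448ms @ 9/2 + 1034.483ms (3/2)

note 9 onset = 9/2b = 3103.448ms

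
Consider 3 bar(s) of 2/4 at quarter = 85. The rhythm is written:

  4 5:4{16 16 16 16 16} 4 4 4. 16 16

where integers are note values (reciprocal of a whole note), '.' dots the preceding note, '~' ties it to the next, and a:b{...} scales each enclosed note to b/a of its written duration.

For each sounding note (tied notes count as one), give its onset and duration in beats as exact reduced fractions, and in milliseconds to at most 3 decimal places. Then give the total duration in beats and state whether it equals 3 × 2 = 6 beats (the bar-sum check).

1) 0.0ms=0b +705.882ms=1b
2) 705.882ms=1b +141.176ms=1/5b
3) 847.059ms=6/5b +141.176ms=1/5b
4) 988.235ms=7/5b +141.176ms=1/5b
5) 1129.412ms=8/5b +141.176ms=1/5b
6) 1270.588ms=9/5b +141.176ms=1/5b
7) 1411.765ms=2b +705.882ms=1b
8) 2117.647ms=3b +705.882ms=1b
9) 2823.529ms=4b +1058.824ms=3/2b
10) 3882.353ms=11/2b +176.471ms=1/4b
11) 4058.824ms=23/4b +176.471ms=1/4b
Σ=6b of 6 (85bpm 2/4) — PASS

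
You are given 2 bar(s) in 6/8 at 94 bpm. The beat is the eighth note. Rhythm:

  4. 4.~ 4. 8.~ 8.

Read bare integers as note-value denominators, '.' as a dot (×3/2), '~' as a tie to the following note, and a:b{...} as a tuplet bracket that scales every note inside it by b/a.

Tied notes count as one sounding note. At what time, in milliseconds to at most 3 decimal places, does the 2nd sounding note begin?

note 2 onset = 3b = 1914.894ms

1. 0.0ms @ 0 + 1914.894ms (3)
2. 1914.894ms @ 3 + 3829.787ms (6)
3. 5744.681ms @ 9 + 1914.894ms (3)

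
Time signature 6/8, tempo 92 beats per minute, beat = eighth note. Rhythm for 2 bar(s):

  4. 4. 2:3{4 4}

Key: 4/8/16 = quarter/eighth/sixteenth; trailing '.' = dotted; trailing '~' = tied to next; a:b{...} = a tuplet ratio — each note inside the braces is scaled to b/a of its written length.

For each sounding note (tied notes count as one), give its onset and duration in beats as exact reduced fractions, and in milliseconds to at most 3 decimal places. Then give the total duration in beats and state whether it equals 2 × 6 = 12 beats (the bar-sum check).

1) 0.0ms=0b +1956.522ms=3b
2) 1956.522ms=3b +1956.522ms=3b
3) 3913.043ms=6b +1956.522ms=3b
4) 5869.565ms=9b +1956.522ms=3b
Σ=12b of 12 (92bpm 6/8) — PASS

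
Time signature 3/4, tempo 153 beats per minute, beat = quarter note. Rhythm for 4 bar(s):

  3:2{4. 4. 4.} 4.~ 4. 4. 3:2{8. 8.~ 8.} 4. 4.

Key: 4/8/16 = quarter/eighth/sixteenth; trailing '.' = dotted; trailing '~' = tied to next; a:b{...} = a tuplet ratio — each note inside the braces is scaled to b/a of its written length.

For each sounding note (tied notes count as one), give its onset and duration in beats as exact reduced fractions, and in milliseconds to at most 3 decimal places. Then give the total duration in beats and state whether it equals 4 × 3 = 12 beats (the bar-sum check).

1) 0.0ms=0b +392.157ms=1b
2) 392.157ms=1b +392.157ms=1b
3) 784.314ms=2b +392.157ms=1b
4) 1176.471ms=3b +1176.471ms=3b
5) 2352.941ms=6b +588.235ms=3/2b
6) 2941.176ms=15/2b +196.078ms=1/2b
7) 3137.255ms=8b +392.157ms=1b
8) 3529.412ms=9b +588.235ms=3/2b
9) 4117.647ms=21/2b +588.235ms=3/2b
Σ=12b of 12 (153bpm 3/4) — PASS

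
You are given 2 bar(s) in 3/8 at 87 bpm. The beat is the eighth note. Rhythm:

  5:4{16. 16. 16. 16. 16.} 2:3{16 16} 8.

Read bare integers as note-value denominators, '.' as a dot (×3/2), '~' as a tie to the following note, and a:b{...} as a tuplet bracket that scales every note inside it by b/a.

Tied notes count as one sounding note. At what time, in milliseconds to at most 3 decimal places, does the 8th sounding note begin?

note 8 onset = 9/2b = 3103.448ms

1. 0.0ms @ 0 + 413.793ms (3/5)
2. 413.793ms @ 3/5 + 413.793ms (3/5)
3. 827.586ms @ 6/5 + 413.793ms (3/5)
4. 1241.379ms @ 9/5 + 413.793ms (3/5)
5. 1655.172ms @ 12/5 + 413.793ms (3/5)
6. 2068.966ms @ 3 + 517.241ms (3/4)
7. 2586.207ms @ 15/4 + 517.241ms (3/4)
8. 3103.448ms @ 9/2 + 1034.483ms (3/2)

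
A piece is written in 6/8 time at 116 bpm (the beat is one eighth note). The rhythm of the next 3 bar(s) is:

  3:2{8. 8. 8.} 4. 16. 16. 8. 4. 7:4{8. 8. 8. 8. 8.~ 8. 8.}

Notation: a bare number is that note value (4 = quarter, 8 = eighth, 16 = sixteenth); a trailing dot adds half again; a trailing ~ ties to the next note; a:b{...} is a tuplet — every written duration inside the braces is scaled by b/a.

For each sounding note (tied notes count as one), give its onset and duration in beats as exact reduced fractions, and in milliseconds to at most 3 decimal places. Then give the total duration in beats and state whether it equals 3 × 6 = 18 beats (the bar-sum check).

1) 0.0ms=0b +517.241ms=1b
2) 517.241ms=1b +517.241ms=1b
3) 1034.483ms=2b +517.241ms=1b
4) 1551.724ms=3b +1551.724ms=3b
5) 3103.448ms=6b +387.931ms=3/4b
6) 3491.379ms=27/4b +387.931ms=3/4b
7) 3879.31ms=15/2b +775.862ms=3/2b
8) 4655.172ms=9b +1551.724ms=3b
9) 6206.897ms=12b +443.35ms=6/7b
10) 6650.246ms=90/7b +443.35ms=6/7b
11) 7093.596ms=96/7b +443.35ms=6/7b
12) 7536.946ms=102/7b +443.35ms=6/7b
13) 7980.296ms=108/7b +886.7ms=12/7b
14) 8866.995ms=120/7b +443.35ms=6/7b
Σ=18b of 18 (116bpm 6/8) — PASS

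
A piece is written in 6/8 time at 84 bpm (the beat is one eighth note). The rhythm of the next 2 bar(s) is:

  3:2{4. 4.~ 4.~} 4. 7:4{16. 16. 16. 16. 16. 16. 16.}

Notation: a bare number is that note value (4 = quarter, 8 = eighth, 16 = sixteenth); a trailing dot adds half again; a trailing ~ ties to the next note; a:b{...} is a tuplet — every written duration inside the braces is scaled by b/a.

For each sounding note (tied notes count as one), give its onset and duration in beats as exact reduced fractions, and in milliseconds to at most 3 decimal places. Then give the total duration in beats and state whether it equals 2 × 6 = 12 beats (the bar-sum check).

1) 0.0ms=0b +1428.571ms=2b
2) 1428.571ms=2b +5000.0ms=7b
3) 6428.571ms=9b +306.122ms=3/7b
4) 6734.694ms=66/7b +306.122ms=3/7b
5) 7040.816ms=69/7b +306.122ms=3/7b
6) 7346.939ms=72/7b +306.122ms=3/7b
7) 7653.061ms=75/7b +306.122ms=3/7b
8) 7959.184ms=78/7b +306.122ms=3/7b
9) 8265.306ms=81/7b +306.122ms=3/7b
Σ=12b of 12 (84bpm 6/8) — PASS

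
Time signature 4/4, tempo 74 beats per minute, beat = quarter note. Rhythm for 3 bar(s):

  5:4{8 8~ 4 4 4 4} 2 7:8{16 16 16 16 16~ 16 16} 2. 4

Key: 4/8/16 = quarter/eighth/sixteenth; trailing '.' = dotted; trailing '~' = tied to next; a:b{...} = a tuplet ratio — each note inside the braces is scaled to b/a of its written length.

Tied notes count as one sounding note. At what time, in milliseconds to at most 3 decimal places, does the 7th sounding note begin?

note 7 onset = 6b = 4864.865ms

1. 0.0ms @ 0 + 324.324ms (2/5)
2. 324.324ms @ 2/5 + 972.973ms (6/5)
3. 1297.297ms @ 8/5 + 648.649ms (4/5)
4. 1945.946ms @ 12/5 + 648.649ms (4/5)
5. 2594.595ms @ 16/5 + 648.649ms (4/5)
6. 3243.243ms @ 4 + 1621.622ms (2)
7. 4864.865ms @ 6 + 231.66ms (2/7)
8. 5096.525ms @ 44/7 + 231.66ms (2/7)
9. 5328.185ms @ 46/7 + 231.66ms (2/7)
10. 5559.846ms @ 48/7 + 231.66ms (2/7)
11. 5791.506ms @ 50/7 + 463.32ms (4/7)
12. 6254.826ms @ 54/7 + 231.66ms (2/7)
13. 6486.486ms @ 8 + 2432.432ms (3)
14. 8918.919ms @ 11 + 810.811ms (1)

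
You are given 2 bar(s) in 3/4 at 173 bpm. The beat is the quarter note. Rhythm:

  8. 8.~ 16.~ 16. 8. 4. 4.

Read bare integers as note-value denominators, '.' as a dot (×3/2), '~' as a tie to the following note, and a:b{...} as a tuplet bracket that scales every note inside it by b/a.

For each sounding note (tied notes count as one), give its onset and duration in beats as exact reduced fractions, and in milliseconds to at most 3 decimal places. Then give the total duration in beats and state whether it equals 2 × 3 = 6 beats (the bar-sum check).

1) 0.0ms=0b +260.116ms=3/4b
2) 260.116ms=3/4b +520.231ms=3/2b
3) 780.347ms=9/4b +260.116ms=3/4b
4) 1040.462ms=3b +520.231ms=3/2b
5) 1560.694ms=9/2b +520.231ms=3/2b
Σ=6b of 6 (173bpm 3/4) — PASS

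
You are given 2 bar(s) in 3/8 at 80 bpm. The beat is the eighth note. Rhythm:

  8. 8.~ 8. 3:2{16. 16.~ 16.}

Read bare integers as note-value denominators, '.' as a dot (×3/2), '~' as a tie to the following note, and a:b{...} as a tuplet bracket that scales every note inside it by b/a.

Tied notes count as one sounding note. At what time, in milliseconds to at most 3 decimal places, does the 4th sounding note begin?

note 4 onset = 5b = 3750.0ms

1. 0.0ms @ 0 + 1125.0ms (3/2)
2. 1125.0ms @ 3/2 + 2250.0ms (3)
3. 3375.0ms @ 9/2 + 375.0ms (1/2)
4. 3750.0ms @ 5 + 750.0ms (1)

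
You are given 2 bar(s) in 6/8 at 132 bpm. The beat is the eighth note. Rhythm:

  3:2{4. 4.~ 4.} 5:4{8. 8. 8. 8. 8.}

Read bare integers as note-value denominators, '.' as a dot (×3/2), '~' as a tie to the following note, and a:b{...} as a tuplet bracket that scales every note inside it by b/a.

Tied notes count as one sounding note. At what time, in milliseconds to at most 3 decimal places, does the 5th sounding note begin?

1. 0.0ms @ 0 + 909.091ms (2)
2. 909.091ms @ 2 + 1818.182ms (4)
3. 2727.273ms @ 6 + 545.455ms (6/5)
4. 3272.727ms @ 36/5 + 545.455ms (6/5)
5. 3818.182ms @ 42/5 + 545.455ms (6/5)
6. 4363.636ms @ 48/5 + 545.455ms (6/5)
7. 4909.091ms @ 54/5 + 545.455ms (6/5)

note 5 onset = 42/5b = 3818.182ms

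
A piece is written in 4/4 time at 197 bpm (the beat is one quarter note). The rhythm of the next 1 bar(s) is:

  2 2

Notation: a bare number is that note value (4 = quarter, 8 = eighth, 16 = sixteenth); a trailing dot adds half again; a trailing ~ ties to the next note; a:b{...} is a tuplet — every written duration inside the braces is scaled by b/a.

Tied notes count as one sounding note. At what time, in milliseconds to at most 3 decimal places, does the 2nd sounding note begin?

note 2 onset = 2b = 609.137ms

1. 0.0ms @ 0 + 609.137ms (2)
2. 609.137ms @ 2 + 609.137ms (2)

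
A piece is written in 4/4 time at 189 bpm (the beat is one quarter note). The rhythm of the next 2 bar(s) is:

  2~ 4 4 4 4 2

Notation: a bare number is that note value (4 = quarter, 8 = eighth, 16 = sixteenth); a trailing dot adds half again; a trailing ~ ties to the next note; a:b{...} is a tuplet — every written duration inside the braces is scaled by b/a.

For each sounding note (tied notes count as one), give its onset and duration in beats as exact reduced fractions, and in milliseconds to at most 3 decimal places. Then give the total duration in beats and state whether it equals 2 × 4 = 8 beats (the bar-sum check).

1) 0.0ms=0b +952.381ms=3b
2) 952.381ms=3b +317.46ms=1b
3) 1269.841ms=4b +317.46ms=1b
4) 1587.302ms=5b +317.46ms=1b
5) 1904.762ms=6b +634.921ms=2b
Σ=8b of 8 (189bpm 4/4) — PASS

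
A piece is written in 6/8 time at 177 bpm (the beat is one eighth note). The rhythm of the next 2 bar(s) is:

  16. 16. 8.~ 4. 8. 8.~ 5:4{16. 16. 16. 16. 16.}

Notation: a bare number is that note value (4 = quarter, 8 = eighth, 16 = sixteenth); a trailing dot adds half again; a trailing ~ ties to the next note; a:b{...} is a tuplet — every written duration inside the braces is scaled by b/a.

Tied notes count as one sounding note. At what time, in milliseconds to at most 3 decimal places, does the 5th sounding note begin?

note 5 onset = 15/2b = 2542.373ms

1. 0.0ms @ 0 + 254.237ms (3/4)
2. 254.237ms @ 3/4 + 254.237ms (3/4)
3. 508.475ms @ 3/2 + 1525.424ms (9/2)
4. 2033.898ms @ 6 + 508.475ms (3/2)
5. 2542.373ms @ 15/2 + 711.864ms (21/10)
6. 3254.237ms @ 48/5 + 203.39ms (3/5)
7. 3457.627ms @ 51/5 + 203.39ms (3/5)
8. 3661.017ms @ 54/5 + 203.39ms (3/5)
9. 3864.407ms @ 57/5 + 203.39ms (3/5)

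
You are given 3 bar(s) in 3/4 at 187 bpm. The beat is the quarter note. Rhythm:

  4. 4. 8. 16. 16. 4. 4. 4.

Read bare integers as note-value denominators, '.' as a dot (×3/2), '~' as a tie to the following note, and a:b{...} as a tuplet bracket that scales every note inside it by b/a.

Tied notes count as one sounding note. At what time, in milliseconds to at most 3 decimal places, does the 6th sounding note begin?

note 6 onset = 9/2b = 1443.85ms

1. 0.0ms @ 0 + 481.283ms (3/2)
2. 481.283ms @ 3/2 + 481.283ms (3/2)
3. 962.567ms @ 3 + 240.642ms (3/4)
4. 1203.209ms @ 15/4 + 120.321ms (3/8)
5. 1323.529ms @ 33/8 + 120.321ms (3/8)
6. 1443.85ms @ 9/2 + 481.283ms (3/2)
7. 1925.134ms @ 6 + 481.283ms (3/2)
8. 2406.417ms @ 15/2 + 481.283ms (3/2)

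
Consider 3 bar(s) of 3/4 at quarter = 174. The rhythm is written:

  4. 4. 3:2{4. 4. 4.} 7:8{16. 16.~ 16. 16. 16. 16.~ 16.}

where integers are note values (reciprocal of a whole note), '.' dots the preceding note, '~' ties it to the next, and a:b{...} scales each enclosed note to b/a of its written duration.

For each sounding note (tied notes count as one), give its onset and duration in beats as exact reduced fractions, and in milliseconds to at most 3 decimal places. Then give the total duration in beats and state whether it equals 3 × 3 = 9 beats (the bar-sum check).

1) 0.0ms=0b +517.241ms=3/2b
2) 517.241ms=3/2b +517.241ms=3/2b
3) 1034.483ms=3b +344.828ms=1b
4) 1379.31ms=4b +344.828ms=1b
5) 1724.138ms=5b +344.828ms=1b
6) 2068.966ms=6b +147.783ms=3/7b
7) 2216.749ms=45/7b +295.567ms=6/7b
8) 2512.315ms=51/7b +147.783ms=3/7b
9) 2660.099ms=54/7b +147.783ms=3/7b
10) 2807.882ms=57/7b +295.567ms=6/7b
Σ=9b of 9 (174bpm 3/4) — PASS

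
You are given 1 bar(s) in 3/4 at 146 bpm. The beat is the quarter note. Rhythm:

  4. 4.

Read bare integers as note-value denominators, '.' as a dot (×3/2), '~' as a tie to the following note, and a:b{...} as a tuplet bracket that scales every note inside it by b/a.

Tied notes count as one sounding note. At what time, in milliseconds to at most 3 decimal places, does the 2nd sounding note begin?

1. 0.0ms @ 0 + 616.438ms (3/2)
2. 616.438ms @ 3/2 + 616.438ms (3/2)

note 2 onset = 3/2b = 616.438ms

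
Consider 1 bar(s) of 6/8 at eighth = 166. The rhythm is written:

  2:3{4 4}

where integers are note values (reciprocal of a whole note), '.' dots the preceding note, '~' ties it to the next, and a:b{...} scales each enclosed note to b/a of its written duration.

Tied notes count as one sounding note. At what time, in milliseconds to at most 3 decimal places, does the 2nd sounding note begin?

1. 0.0ms @ 0 + 1084.337ms (3)
2. 1084.337ms @ 3 + 1084.337ms (3)

note 2 onset = 3b = 1084.337ms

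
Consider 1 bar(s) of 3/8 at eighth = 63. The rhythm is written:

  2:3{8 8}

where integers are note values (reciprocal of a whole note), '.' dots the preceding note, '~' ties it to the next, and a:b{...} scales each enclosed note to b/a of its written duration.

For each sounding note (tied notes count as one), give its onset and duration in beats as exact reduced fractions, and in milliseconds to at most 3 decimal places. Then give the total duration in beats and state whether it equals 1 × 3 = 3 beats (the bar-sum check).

1) 0.0ms=0b +1428.571ms=3/2b
2) 1428.571ms=3/2b +1428.571ms=3/2b
Σ=3b of 3 (63bpm 3/8) — PASS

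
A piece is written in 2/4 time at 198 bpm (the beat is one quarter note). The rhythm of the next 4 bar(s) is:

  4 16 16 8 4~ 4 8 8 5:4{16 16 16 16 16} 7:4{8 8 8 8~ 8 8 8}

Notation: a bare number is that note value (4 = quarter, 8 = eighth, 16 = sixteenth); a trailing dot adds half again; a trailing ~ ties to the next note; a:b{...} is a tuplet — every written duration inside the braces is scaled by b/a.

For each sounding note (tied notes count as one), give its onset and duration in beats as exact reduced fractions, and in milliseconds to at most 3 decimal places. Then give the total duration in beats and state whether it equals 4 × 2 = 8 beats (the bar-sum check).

1) 0.0ms=0b +303.03ms=1b
2) 303.03ms=1b +75.758ms=1/4b
3) 378.788ms=5/4b +75.758ms=1/4b
4) 454.545ms=3/2b +151.515ms=1/2b
5) 606.061ms=2b +606.061ms=2b
6) 1212.121ms=4b +151.515ms=1/2b
7) 1363.636ms=9/2b +151.515ms=1/2b
8) 1515.152ms=5b +60.606ms=1/5b
9) 1575.758ms=26/5b +60.606ms=1/5b
10) 1636.364ms=27/5b +60.606ms=1/5b
11) 1696.97ms=28/5b +60.606ms=1/5b
12) 1757.576ms=29/5b +60.606ms=1/5b
13) 1818.182ms=6b +86.58ms=2/7b
14) 1904.762ms=44/7b +86.58ms=2/7b
15) 1991.342ms=46/7b +86.58ms=2/7b
16) 2077.922ms=48/7b +173.16ms=4/7b
17) 2251.082ms=52/7b +86.58ms=2/7b
18) 2337.662ms=54/7b +86.58ms=2/7b
Σ=8b of 8 (198bpm 2/4) — PASS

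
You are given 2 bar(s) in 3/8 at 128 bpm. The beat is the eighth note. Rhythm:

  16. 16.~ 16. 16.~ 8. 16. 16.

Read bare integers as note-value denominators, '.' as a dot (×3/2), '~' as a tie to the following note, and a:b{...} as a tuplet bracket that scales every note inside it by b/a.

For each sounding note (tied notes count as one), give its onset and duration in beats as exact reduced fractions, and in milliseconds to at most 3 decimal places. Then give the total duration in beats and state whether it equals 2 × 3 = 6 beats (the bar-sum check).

1) 0.0ms=0b +351.562ms=3/4b
2) 351.562ms=3/4b +703.125ms=3/2b
3) 1054.688ms=9/4b +1054.688ms=9/4b
4) 2109.375ms=9/2b +351.562ms=3/4b
5) 2460.938ms=21/4b +351.562ms=3/4b
Σ=6b of 6 (128bpm 3/8) — PASS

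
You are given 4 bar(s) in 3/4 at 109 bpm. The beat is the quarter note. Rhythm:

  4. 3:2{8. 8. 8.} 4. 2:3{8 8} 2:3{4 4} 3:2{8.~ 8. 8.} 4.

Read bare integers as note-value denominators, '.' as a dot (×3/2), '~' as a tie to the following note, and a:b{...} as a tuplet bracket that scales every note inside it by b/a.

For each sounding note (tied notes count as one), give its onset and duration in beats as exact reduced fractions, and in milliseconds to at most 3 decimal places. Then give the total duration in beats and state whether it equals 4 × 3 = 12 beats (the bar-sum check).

1) 0.0ms=0b +825.688ms=3/2b
2) 825.688ms=3/2b +275.229ms=1/2b
3) 1100.917ms=2b +275.229ms=1/2b
4) 1376.147ms=5/2b +275.229ms=1/2b
5) 1651.376ms=3b +825.688ms=3/2b
6) 2477.064ms=9/2b +412.844ms=3/4b
7) 2889.908ms=21/4b +412.844ms=3/4b
8) 3302.752ms=6b +825.688ms=3/2b
9) 4128.44ms=15/2b +825.688ms=3/2b
10) 4954.128ms=9b +550.459ms=1b
11) 5504.587ms=10b +275.229ms=1/2b
12) 5779.817ms=21/2b +825.688ms=3/2b
Σ=12b of 12 (109bpm 3/4) — PASS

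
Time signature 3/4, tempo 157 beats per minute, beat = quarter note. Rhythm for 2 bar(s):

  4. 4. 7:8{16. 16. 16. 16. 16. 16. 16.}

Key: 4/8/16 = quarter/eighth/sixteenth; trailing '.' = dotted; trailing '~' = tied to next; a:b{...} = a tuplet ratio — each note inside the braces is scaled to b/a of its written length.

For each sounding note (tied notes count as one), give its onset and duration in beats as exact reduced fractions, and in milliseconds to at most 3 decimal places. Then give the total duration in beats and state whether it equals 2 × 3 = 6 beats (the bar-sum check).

1) 0.0ms=0b +573.248ms=3/2b
2) 573.248ms=3/2b +573.248ms=3/2b
3) 1146.497ms=3b +163.785ms=3/7b
4) 1310.282ms=24/7b +163.785ms=3/7b
5) 1474.067ms=27/7b +163.785ms=3/7b
6) 1637.853ms=30/7b +163.785ms=3/7b
7) 1801.638ms=33/7b +163.785ms=3/7b
8) 1965.423ms=36/7b +163.785ms=3/7b
9) 2129.208ms=39/7b +163.785ms=3/7b
Σ=6b of 6 (157bpm 3/4) — PASS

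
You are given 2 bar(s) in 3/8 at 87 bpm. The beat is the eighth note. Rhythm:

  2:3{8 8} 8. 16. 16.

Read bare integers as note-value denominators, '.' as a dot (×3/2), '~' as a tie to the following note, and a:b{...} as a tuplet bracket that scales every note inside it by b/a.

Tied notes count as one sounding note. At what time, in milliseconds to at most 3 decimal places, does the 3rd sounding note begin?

1. 0.0ms @ 0 + 1034.483ms (3/2)
2. 1034.483ms @ 3/2 + 1034.483ms (3/2)
3. 2068.966ms @ 3 + 1034.483ms (3/2)
4. 3103.448ms @ 9/2 + 517.241ms (3/4)
5. 3620.69ms @ 21/4 + 517.241ms (3/4)

note 3 onset = 3b = 2068.966ms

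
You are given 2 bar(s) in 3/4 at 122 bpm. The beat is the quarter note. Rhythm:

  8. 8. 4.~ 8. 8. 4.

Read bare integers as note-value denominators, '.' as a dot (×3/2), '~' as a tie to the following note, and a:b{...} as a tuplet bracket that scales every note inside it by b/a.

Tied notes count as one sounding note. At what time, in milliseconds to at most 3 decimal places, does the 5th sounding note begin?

note 5 onset = 9/2b = 2213.115ms

1. 0.0ms @ 0 + 368.852ms (3/4)
2. 368.852ms @ 3/4 + 368.852ms (3/4)
3. 737.705ms @ 3/2 + 1106.557ms (9/4)
4. 1844.262ms @ 15/4 + 368.852ms (3/4)
5. 2213.115ms @ 9/2 + 737.705ms (3/2)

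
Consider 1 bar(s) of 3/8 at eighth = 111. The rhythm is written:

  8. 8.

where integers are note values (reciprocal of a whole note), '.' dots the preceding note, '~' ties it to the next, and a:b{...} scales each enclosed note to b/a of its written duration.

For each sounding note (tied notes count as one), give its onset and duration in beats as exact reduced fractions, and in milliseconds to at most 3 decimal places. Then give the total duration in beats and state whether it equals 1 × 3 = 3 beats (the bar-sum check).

1) 0.0ms=0b +810.811ms=3/2b
2) 810.811ms=3/2b +810.811ms=3/2b
Σ=3b of 3 (111bpm 3/8) — PASS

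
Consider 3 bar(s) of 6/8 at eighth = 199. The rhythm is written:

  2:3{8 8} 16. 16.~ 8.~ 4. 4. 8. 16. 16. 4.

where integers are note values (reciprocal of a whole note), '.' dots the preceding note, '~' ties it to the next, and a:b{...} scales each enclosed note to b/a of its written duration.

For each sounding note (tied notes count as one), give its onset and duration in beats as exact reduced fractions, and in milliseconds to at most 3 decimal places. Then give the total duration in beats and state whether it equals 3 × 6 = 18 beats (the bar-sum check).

1) 0.0ms=0b +452.261ms=3/2b
2) 452.261ms=3/2b +452.261ms=3/2b
3) 904.523ms=3b +226.131ms=3/4b
4) 1130.653ms=15/4b +1582.915ms=21/4b
5) 2713.568ms=9b +904.523ms=3b
6) 3618.09ms=12b +452.261ms=3/2b
7) 4070.352ms=27/2b +226.131ms=3/4b
8) 4296.482ms=57/4b +226.131ms=3/4b
9) 4522.613ms=15b +904.523ms=3b
Σ=18b of 18 (199bpm 6/8) — PASS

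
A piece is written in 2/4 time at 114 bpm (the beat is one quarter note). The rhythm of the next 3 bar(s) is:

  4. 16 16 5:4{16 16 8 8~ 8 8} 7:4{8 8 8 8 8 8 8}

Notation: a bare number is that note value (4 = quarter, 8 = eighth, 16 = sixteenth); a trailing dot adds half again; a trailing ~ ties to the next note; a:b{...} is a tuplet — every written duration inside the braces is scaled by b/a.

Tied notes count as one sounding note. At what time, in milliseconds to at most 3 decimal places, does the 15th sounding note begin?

note 15 onset = 40/7b = 3007.519ms

1. 0.0ms @ 0 + 789.474ms (3/2)
2. 789.474ms @ 3/2 + 131.579ms (1/4)
3. 921.053ms @ 7/4 + 131.579ms (1/4)
4. 1052.632ms @ 2 + 105.263ms (1/5)
5. 1157.895ms @ 11/5 + 105.263ms (1/5)
6. 1263.158ms @ 12/5 + 210.526ms (2/5)
7. 1473.684ms @ 14/5 + 421.053ms (4/5)
8. 1894.737ms @ 18/5 + 210.526ms (2/5)
9. 2105.263ms @ 4 + 150.376ms (2/7)
10. 2255.639ms @ 30/7 + 150.376ms (2/7)
11. 2406.015ms @ 32/7 + 150.376ms (2/7)
12. 2556.391ms @ 34/7 + 150.376ms (2/7)
13. 2706.767ms @ 36/7 + 150.376ms (2/7)
14. 2857.143ms @ 38/7 + 150.376ms (2/7)
15. 3007.519ms @ 40/7 + 150.376ms (2/7)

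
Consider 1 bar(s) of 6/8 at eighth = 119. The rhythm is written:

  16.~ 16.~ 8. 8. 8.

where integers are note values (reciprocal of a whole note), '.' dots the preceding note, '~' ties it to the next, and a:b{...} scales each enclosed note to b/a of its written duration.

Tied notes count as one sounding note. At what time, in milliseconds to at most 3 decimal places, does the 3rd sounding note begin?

note 3 onset = 9/2b = 2268.908ms

1. 0.0ms @ 0 + 1512.605ms (3)
2. 1512.605ms @ 3 + 756.303ms (3/2)
3. 2268.908ms @ 9/2 + 756.303ms (3/2)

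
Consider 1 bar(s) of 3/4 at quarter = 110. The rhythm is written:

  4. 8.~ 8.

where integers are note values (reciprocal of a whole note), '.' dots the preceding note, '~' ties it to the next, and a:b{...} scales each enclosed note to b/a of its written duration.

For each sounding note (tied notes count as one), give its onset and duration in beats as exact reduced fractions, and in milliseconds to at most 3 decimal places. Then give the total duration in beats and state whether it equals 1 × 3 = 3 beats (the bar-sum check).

1) 0.0ms=0b +818.182ms=3/2b
2) 818.182ms=3/2b +818.182ms=3/2b
Σ=3b of 3 (110bpm 3/4) — PASS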